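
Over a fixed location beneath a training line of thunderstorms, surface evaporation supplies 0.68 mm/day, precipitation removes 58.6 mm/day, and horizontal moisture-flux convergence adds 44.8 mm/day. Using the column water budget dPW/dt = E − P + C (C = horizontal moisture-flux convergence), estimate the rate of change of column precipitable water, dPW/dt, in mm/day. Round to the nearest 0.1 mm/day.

dPW/dt ≈ -13.1 mm/day

dPW/dt = E − P + C = 0.68 − 58.6 + (44.8) = -13.1 mm/day.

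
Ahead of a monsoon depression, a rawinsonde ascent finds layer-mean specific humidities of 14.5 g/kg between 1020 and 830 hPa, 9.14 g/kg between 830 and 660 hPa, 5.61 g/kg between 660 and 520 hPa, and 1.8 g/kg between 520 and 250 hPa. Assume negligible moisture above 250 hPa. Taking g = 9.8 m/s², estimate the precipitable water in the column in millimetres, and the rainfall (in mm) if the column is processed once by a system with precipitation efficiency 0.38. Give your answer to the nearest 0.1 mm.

Precipitable water is the column-integrated vapour mass per unit area: PW = (1/g) Σ q̄ Δp, with q in kg/kg and Δp in Pa (1 kg/m² of water = 1 mm).
Layer 1020–830 hPa: Δp = 190 hPa = 19000 Pa, q̄ = 0.0145 kg/kg → 0.0145 × 19000 / 9.8 = 28.11 mm
Layer 830–660 hPa: Δp = 170 hPa = 17000 Pa, q̄ = 0.00914 kg/kg → 0.00914 × 17000 / 9.8 = 15.86 mm
Layer 660–520 hPa: Δp = 140 hPa = 14000 Pa, q̄ = 0.00561 kg/kg → 0.00561 × 14000 / 9.8 = 8.01 mm
Layer 520–250 hPa: Δp = 270 hPa = 27000 Pa, q̄ = 0.0018 kg/kg → 0.0018 × 27000 / 9.8 = 4.96 mm
PW = 28.11 + 15.86 + 8.01 + 4.96 = 56.94 ≈ 56.9 mm.
Rainfall = ε × PW = 0.38 × 56.9 = 21.6 mm.

PW ≈ 56.9 mm; rainfall ≈ 21.6 mm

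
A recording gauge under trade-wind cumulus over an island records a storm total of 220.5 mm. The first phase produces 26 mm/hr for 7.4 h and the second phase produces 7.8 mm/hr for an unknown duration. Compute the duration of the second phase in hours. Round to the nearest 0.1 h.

duration ≈ 3.6 h

Known phases: 26 × 7.4 = 192.4 mm.
Remaining depth = 220.5 − 192.4 = 28.1 mm.
Duration = 28.1 / 7.8 = 3.6 h.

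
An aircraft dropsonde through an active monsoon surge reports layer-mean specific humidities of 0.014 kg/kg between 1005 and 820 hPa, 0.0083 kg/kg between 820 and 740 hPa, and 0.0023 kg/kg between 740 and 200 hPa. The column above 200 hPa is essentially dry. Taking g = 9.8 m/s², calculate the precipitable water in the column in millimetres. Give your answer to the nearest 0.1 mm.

PW ≈ 45.9 mm

Precipitable water is the column-integrated vapour mass per unit area: PW = (1/g) Σ q̄ Δp, with q in kg/kg and Δp in Pa (1 kg/m² of water = 1 mm).
Layer 1005–820 hPa: Δp = 185 hPa = 18500 Pa, q̄ = 0.014 kg/kg → 0.014 × 18500 / 9.8 = 26.43 mm
Layer 820–740 hPa: Δp = 80 hPa = 8000 Pa, q̄ = 0.0083 kg/kg → 0.0083 × 8000 / 9.8 = 6.78 mm
Layer 740–200 hPa: Δp = 540 hPa = 54000 Pa, q̄ = 0.0023 kg/kg → 0.0023 × 54000 / 9.8 = 12.67 mm
PW = 26.43 + 6.78 + 12.67 = 45.88 ≈ 45.9 mm.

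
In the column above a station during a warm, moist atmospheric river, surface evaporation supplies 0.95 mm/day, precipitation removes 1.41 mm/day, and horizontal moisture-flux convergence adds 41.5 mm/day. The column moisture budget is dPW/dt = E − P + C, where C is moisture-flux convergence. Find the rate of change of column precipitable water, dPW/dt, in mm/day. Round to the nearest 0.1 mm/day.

dPW/dt ≈ 41.0 mm/day

dPW/dt = E − P + C = 0.95 − 1.41 + (41.5) = 41.0 mm/day.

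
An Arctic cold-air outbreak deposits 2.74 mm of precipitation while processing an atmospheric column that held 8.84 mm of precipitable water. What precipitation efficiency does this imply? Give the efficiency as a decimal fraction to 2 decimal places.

ε = precipitation / PW = 2.74 / 8.84 = 0.31.

ε ≈ 0.31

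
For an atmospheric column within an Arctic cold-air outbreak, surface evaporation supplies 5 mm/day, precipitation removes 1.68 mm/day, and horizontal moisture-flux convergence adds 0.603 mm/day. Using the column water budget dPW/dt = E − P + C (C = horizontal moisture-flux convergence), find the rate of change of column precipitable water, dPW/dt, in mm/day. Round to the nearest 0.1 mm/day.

dPW/dt = E − P + C = 5 − 1.68 + (0.603) = 3.9 mm/day.

dPW/dt ≈ 3.9 mm/day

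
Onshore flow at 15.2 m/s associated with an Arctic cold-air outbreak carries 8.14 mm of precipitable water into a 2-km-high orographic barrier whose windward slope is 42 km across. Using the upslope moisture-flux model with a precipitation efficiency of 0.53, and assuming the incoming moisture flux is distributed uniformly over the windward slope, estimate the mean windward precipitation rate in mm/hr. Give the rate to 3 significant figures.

Incoming column moisture flux per unit ridge length: F = V × PW = 15.2 × 8.14 = 123.728 mm·m/s.
Spread over the 42 km slope with efficiency ε = 0.53: R = ε·F/W = 0.53 × 123.728 / 42000 m = 1.561e-03 mm/s.
R = 1.561e-03 × 3600 = 5.62 mm/hr.

R ≈ 5.62 mm/hr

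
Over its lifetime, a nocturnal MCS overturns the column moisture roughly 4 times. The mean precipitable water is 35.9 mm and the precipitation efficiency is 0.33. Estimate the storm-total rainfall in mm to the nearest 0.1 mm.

rainfall ≈ 47.4 mm

Each cycle deposits ε × PW = 0.33 × 35.9 = 11.847 mm.
Over 4 cycles: 4 × 11.847 = 47.4 mm.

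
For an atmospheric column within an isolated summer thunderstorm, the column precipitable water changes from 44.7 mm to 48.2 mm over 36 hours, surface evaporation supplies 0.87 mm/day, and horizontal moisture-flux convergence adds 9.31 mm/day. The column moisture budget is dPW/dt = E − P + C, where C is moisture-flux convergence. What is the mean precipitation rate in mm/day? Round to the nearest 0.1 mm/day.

dPW/dt = (48.2 − 44.7) mm / (36/24 day) = +2.333 mm/day.
P = E + C − dPW/dt = 0.87 + (9.31) − (+2.333) = 7.8 mm/day.

P ≈ 7.8 mm/day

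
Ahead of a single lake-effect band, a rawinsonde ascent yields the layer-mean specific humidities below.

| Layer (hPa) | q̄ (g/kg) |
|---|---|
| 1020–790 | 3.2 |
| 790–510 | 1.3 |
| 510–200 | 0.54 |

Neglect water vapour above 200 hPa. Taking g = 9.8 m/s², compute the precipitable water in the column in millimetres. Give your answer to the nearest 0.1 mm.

PW ≈ 12.9 mm

Precipitable water is the column-integrated vapour mass per unit area: PW = (1/g) Σ q̄ Δp, with q in kg/kg and Δp in Pa (1 kg/m² of water = 1 mm).
Layer 1020–790 hPa: Δp = 230 hPa = 23000 Pa, q̄ = 0.0032 kg/kg → 0.0032 × 23000 / 9.8 = 7.51 mm
Layer 790–510 hPa: Δp = 280 hPa = 28000 Pa, q̄ = 0.0013 kg/kg → 0.0013 × 28000 / 9.8 = 3.71 mm
Layer 510–200 hPa: Δp = 310 hPa = 31000 Pa, q̄ = 0.00054 kg/kg → 0.00054 × 31000 / 9.8 = 1.71 mm
PW = 7.51 + 3.71 + 1.71 = 12.93 ≈ 12.9 mm.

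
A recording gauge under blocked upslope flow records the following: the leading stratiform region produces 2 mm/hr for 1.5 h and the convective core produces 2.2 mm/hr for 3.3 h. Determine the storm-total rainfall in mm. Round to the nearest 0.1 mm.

Total = Σ Rᵢ Δtᵢ = 2 × 1.5 + 2.2 × 3.3
      = 3 + 7.26 = 10.3 mm.

total ≈ 10.3 mm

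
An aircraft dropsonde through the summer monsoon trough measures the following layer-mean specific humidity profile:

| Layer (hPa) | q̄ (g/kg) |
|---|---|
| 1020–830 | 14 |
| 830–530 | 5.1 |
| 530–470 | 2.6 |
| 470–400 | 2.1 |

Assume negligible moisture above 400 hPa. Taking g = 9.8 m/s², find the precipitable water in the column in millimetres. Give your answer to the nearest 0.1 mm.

PW ≈ 45.8 mm

Precipitable water is the column-integrated vapour mass per unit area: PW = (1/g) Σ q̄ Δp, with q in kg/kg and Δp in Pa (1 kg/m² of water = 1 mm).
Layer 1020–830 hPa: Δp = 190 hPa = 19000 Pa, q̄ = 0.014 kg/kg → 0.014 × 19000 / 9.8 = 27.14 mm
Layer 830–530 hPa: Δp = 300 hPa = 30000 Pa, q̄ = 0.0051 kg/kg → 0.0051 × 30000 / 9.8 = 15.61 mm
Layer 530–470 hPa: Δp = 60 hPa = 6000 Pa, q̄ = 0.0026 kg/kg → 0.0026 × 6000 / 9.8 = 1.59 mm
Layer 470–400 hPa: Δp = 70 hPa = 7000 Pa, q̄ = 0.0021 kg/kg → 0.0021 × 7000 / 9.8 = 1.50 mm
PW = 27.14 + 15.61 + 1.59 + 1.50 = 45.84 ≈ 45.8 mm.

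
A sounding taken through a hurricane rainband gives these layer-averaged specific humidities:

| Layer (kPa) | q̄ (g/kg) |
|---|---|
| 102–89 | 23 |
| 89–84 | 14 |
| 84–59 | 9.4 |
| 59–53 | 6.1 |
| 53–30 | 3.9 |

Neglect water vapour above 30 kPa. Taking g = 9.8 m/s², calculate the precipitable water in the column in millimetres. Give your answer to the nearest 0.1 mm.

PW ≈ 74.5 mm

Precipitable water is the column-integrated vapour mass per unit area: PW = (1/g) Σ q̄ Δp, with q in kg/kg and Δp in Pa (1 kg/m² of water = 1 mm).
Layer 102–89 kPa: Δp = 130 hPa = 13000 Pa, q̄ = 0.023 kg/kg → 0.023 × 13000 / 9.8 = 30.51 mm
Layer 89–84 kPa: Δp = 50 hPa = 5000 Pa, q̄ = 0.014 kg/kg → 0.014 × 5000 / 9.8 = 7.14 mm
Layer 84–59 kPa: Δp = 250 hPa = 25000 Pa, q̄ = 0.0094 kg/kg → 0.0094 × 25000 / 9.8 = 23.98 mm
Layer 59–53 kPa: Δp = 60 hPa = 6000 Pa, q̄ = 0.0061 kg/kg → 0.0061 × 6000 / 9.8 = 3.73 mm
Layer 53–30 kPa: Δp = 230 hPa = 23000 Pa, q̄ = 0.0039 kg/kg → 0.0039 × 23000 / 9.8 = 9.15 mm
PW = 30.51 + 7.14 + 23.98 + 3.73 + 9.15 = 74.51 ≈ 74.5 mm.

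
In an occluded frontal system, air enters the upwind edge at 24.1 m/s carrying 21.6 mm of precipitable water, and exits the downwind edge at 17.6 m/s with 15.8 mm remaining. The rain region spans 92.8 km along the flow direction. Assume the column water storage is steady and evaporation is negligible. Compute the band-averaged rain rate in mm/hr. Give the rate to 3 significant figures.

Column moisture flux per unit crosswind length is F = V × PW.
Inflow: F_in = 24.1 × 21.6 = 520.56 mm·m/s
Outflow: F_out = 17.6 × 15.8 = 278.08 mm·m/s
Steady-state rate R = (F_in − F_out)/L = (520.56 − 278.08) / 92800 m = 2.613e-03 mm/s.
R = 2.613e-03 × 3600 = 9.41 mm/hr.

R ≈ 9.41 mm/hr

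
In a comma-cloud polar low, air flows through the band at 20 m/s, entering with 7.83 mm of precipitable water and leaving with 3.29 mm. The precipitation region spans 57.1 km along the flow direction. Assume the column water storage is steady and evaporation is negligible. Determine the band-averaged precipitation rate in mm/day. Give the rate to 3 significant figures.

Column moisture flux per unit crosswind length is F = V × PW.
Inflow: F_in = 20 × 7.83 = 156.6 mm·m/s
Outflow: F_out = 20 × 3.29 = 65.8 mm·m/s
Steady-state rate R = (F_in − F_out)/L = (156.6 − 65.8) / 57100 m = 1.590e-03 mm/s.
R = 1.590e-03 × 3600 × 24 = 137 mm/day.

R ≈ 137 mm/day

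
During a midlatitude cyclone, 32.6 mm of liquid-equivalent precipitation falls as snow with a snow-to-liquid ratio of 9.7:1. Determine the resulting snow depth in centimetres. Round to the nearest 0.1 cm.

snow depth ≈ 31.6 cm

Snow depth = liquid × ratio = 32.6 mm × 9.7 = 316.22 mm = 31.6 cm.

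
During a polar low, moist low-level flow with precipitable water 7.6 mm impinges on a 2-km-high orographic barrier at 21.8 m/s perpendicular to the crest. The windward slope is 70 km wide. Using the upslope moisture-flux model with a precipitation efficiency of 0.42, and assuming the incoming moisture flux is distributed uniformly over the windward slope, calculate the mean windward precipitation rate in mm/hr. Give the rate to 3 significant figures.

Incoming column moisture flux per unit ridge length: F = V × PW = 21.8 × 7.6 = 165.68 mm·m/s.
Spread over the 70 km slope with efficiency ε = 0.42: R = ε·F/W = 0.42 × 165.68 / 70000 m = 9.941e-04 mm/s.
R = 9.941e-04 × 3600 = 3.58 mm/hr.

R ≈ 3.58 mm/hr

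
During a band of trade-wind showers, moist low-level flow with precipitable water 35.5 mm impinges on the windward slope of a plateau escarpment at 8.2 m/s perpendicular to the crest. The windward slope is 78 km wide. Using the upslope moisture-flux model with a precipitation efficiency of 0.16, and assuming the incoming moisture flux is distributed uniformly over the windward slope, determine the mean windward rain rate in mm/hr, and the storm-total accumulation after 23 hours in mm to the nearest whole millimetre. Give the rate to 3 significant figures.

R ≈ 2.15 mm/hr; total ≈ 49 mm

Incoming column moisture flux per unit ridge length: F = V × PW = 8.2 × 35.5 = 291.1 mm·m/s.
Spread over the 78 km slope with efficiency ε = 0.16: R = ε·F/W = 0.16 × 291.1 / 78000 m = 5.971e-04 mm/s.
R = 5.971e-04 × 3600 = 2.15 mm/hr.
Over 23 h: total = 2.15 × 23 = 49.45 ≈ 49 mm.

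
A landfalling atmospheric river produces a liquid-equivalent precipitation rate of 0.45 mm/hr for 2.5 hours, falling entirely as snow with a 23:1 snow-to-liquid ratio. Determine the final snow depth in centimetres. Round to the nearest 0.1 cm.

snow depth ≈ 2.6 cm

Liquid-equivalent depth = 0.45 × 2.5 = 1.125 mm.
Snow depth = 1.125 mm × 23 = 25.875 mm = 2.6 cm.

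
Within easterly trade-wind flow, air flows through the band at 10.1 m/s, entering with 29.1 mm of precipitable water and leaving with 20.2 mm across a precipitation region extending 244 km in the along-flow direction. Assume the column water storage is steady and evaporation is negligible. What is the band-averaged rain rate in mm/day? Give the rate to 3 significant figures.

Column moisture flux per unit crosswind length is F = V × PW.
Inflow: F_in = 10.1 × 29.1 = 293.91 mm·m/s
Outflow: F_out = 10.1 × 20.2 = 204.02 mm·m/s
Steady-state rate R = (F_in − F_out)/L = (293.91 − 204.02) / 244000 m = 3.684e-04 mm/s.
R = 3.684e-04 × 3600 × 24 = 31.8 mm/day.

R ≈ 31.8 mm/day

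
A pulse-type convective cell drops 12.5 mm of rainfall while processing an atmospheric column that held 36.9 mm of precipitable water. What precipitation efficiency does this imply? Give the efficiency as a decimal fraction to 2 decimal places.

ε = rainfall / PW = 12.5 / 36.9 = 0.34.

ε ≈ 0.34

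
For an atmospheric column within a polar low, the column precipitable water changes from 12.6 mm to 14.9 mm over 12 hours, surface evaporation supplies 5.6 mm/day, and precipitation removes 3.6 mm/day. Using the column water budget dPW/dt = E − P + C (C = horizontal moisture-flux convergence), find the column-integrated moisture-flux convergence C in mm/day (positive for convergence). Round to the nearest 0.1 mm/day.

dPW/dt = (14.9 − 12.6) mm / (12/24 day) = +4.600 mm/day.
C = dPW/dt − E + P = (+4.600) − 5.6 + 3.6 = 2.6 mm/day.

C ≈ 2.6 mm/day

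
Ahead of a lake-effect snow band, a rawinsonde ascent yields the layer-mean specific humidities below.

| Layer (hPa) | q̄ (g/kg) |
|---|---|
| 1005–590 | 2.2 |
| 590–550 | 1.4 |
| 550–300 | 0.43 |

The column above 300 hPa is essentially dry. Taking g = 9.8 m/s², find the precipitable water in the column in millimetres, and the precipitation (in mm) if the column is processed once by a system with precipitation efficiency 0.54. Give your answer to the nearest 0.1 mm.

PW ≈ 11.0 mm; precipitation ≈ 5.9 mm

Precipitable water is the column-integrated vapour mass per unit area: PW = (1/g) Σ q̄ Δp, with q in kg/kg and Δp in Pa (1 kg/m² of water = 1 mm).
Layer 1005–590 hPa: Δp = 415 hPa = 41500 Pa, q̄ = 0.0022 kg/kg → 0.0022 × 41500 / 9.8 = 9.32 mm
Layer 590–550 hPa: Δp = 40 hPa = 4000 Pa, q̄ = 0.0014 kg/kg → 0.0014 × 4000 / 9.8 = 0.57 mm
Layer 550–300 hPa: Δp = 250 hPa = 25000 Pa, q̄ = 0.00043 kg/kg → 0.00043 × 25000 / 9.8 = 1.10 mm
PW = 9.32 + 0.57 + 1.10 = 10.99 ≈ 11.0 mm.
Precipitation = ε × PW = 0.54 × 11.0 = 5.9 mm.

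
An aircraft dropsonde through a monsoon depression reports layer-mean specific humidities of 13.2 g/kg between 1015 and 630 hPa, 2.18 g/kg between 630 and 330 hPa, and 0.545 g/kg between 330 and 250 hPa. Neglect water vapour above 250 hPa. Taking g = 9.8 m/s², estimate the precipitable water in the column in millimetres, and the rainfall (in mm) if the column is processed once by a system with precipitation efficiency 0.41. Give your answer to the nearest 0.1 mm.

PW ≈ 59.0 mm; rainfall ≈ 24.2 mm

Precipitable water is the column-integrated vapour mass per unit area: PW = (1/g) Σ q̄ Δp, with q in kg/kg and Δp in Pa (1 kg/m² of water = 1 mm).
Layer 1015–630 hPa: Δp = 385 hPa = 38500 Pa, q̄ = 0.0132 kg/kg → 0.0132 × 38500 / 9.8 = 51.86 mm
Layer 630–330 hPa: Δp = 300 hPa = 30000 Pa, q̄ = 0.00218 kg/kg → 0.00218 × 30000 / 9.8 = 6.67 mm
Layer 330–250 hPa: Δp = 80 hPa = 8000 Pa, q̄ = 0.000545 kg/kg → 0.000545 × 8000 / 9.8 = 0.44 mm
PW = 51.86 + 6.67 + 0.44 = 58.97 ≈ 59.0 mm.
Rainfall = ε × PW = 0.41 × 59.0 = 24.2 mm.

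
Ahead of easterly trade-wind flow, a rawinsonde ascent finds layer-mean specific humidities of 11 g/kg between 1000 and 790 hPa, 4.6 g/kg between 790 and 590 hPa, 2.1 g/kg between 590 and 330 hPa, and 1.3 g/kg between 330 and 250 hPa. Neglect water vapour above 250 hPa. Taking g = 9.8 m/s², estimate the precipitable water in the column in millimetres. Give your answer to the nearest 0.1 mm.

PW ≈ 39.6 mm

Precipitable water is the column-integrated vapour mass per unit area: PW = (1/g) Σ q̄ Δp, with q in kg/kg and Δp in Pa (1 kg/m² of water = 1 mm).
Layer 1000–790 hPa: Δp = 210 hPa = 21000 Pa, q̄ = 0.011 kg/kg → 0.011 × 21000 / 9.8 = 23.57 mm
Layer 790–590 hPa: Δp = 200 hPa = 20000 Pa, q̄ = 0.0046 kg/kg → 0.0046 × 20000 / 9.8 = 9.39 mm
Layer 590–330 hPa: Δp = 260 hPa = 26000 Pa, q̄ = 0.0021 kg/kg → 0.0021 × 26000 / 9.8 = 5.57 mm
Layer 330–250 hPa: Δp = 80 hPa = 8000 Pa, q̄ = 0.0013 kg/kg → 0.0013 × 8000 / 9.8 = 1.06 mm
PW = 23.57 + 9.39 + 5.57 + 1.06 = 39.59 ≈ 39.6 mm.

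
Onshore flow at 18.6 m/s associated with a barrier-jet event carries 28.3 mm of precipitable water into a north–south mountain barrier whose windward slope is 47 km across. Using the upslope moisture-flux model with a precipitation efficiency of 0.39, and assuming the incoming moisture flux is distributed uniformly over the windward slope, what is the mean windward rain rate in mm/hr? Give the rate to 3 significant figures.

R ≈ 15.7 mm/hr

Incoming column moisture flux per unit ridge length: F = V × PW = 18.6 × 28.3 = 526.38 mm·m/s.
Spread over the 47 km slope with efficiency ε = 0.39: R = ε·F/W = 0.39 × 526.38 / 47000 m = 4.368e-03 mm/s.
R = 4.368e-03 × 3600 = 15.7 mm/hr.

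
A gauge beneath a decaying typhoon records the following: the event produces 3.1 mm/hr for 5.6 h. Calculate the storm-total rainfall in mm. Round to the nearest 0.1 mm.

total ≈ 17.4 mm

Total = Σ Rᵢ Δtᵢ = 3.1 × 5.6
      = 17.36 = 17.4 mm.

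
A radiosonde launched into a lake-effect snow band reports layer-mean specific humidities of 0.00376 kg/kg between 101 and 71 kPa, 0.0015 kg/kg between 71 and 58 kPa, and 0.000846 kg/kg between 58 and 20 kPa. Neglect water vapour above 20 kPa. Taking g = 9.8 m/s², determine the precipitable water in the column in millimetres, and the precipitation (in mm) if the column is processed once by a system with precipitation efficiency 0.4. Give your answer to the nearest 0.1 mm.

Precipitable water is the column-integrated vapour mass per unit area: PW = (1/g) Σ q̄ Δp, with q in kg/kg and Δp in Pa (1 kg/m² of water = 1 mm).
Layer 101–71 kPa: Δp = 300 hPa = 30000 Pa, q̄ = 0.00376 kg/kg → 0.00376 × 30000 / 9.8 = 11.51 mm
Layer 71–58 kPa: Δp = 130 hPa = 13000 Pa, q̄ = 0.0015 kg/kg → 0.0015 × 13000 / 9.8 = 1.99 mm
Layer 58–20 kPa: Δp = 380 hPa = 38000 Pa, q̄ = 0.000846 kg/kg → 0.000846 × 38000 / 9.8 = 3.28 mm
PW = 11.51 + 1.99 + 3.28 = 16.78 ≈ 16.8 mm.
Precipitation = ε × PW = 0.4 × 16.8 = 6.7 mm.

PW ≈ 16.8 mm; precipitation ≈ 6.7 mm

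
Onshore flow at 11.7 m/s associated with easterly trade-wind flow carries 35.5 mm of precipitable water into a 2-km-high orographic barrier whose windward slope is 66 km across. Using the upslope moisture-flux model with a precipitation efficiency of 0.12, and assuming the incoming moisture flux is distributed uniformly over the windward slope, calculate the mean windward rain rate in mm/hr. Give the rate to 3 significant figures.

Incoming column moisture flux per unit ridge length: F = V × PW = 11.7 × 35.5 = 415.35 mm·m/s.
Spread over the 66 km slope with efficiency ε = 0.12: R = ε·F/W = 0.12 × 415.35 / 66000 m = 7.552e-04 mm/s.
R = 7.552e-04 × 3600 = 2.72 mm/hr.

R ≈ 2.72 mm/hr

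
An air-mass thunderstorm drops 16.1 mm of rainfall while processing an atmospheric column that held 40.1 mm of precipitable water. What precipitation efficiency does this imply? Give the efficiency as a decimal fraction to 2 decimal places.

ε ≈ 0.40

ε = rainfall / PW = 16.1 / 40.1 = 0.40.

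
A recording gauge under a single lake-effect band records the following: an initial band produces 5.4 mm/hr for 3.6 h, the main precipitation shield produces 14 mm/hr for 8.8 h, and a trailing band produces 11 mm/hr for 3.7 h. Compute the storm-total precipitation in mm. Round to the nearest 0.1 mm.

total ≈ 183.3 mm

Total = Σ Rᵢ Δtᵢ = 5.4 × 3.6 + 14 × 8.8 + 11 × 3.7
      = 19.44 + 123.2 + 40.7 = 183.3 mm.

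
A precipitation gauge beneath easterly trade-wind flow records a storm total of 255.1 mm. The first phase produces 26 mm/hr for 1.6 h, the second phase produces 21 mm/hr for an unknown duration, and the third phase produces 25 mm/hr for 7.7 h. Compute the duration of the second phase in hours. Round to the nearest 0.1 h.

Known phases: 26 × 1.6 + 25 × 7.7 = 41.6 + 192.5 = 234.1 mm.
Remaining depth = 255.1 − 234.1 = 21 mm.
Duration = 21 / 21 = 1.0 h.

duration ≈ 1.0 h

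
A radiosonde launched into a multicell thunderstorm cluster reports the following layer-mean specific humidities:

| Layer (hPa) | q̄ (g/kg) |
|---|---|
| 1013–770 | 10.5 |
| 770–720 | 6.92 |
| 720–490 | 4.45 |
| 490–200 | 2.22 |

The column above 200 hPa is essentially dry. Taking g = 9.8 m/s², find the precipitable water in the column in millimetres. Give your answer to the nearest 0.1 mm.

Precipitable water is the column-integrated vapour mass per unit area: PW = (1/g) Σ q̄ Δp, with q in kg/kg and Δp in Pa (1 kg/m² of water = 1 mm).
Layer 1013–770 hPa: Δp = 243 hPa = 24300 Pa, q̄ = 0.0105 kg/kg → 0.0105 × 24300 / 9.8 = 26.04 mm
Layer 770–720 hPa: Δp = 50 hPa = 5000 Pa, q̄ = 0.00692 kg/kg → 0.00692 × 5000 / 9.8 = 3.53 mm
Layer 720–490 hPa: Δp = 230 hPa = 23000 Pa, q̄ = 0.00445 kg/kg → 0.00445 × 23000 / 9.8 = 10.44 mm
Layer 490–200 hPa: Δp = 290 hPa = 29000 Pa, q̄ = 0.00222 kg/kg → 0.00222 × 29000 / 9.8 = 6.57 mm
PW = 26.04 + 3.53 + 10.44 + 6.57 = 46.58 ≈ 46.6 mm.

PW ≈ 46.6 mm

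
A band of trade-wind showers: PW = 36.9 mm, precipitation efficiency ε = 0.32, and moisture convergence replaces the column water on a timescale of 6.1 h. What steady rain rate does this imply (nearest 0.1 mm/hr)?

R ≈ 1.9 mm/hr

Each overturning extracts ε × PW = 0.32 × 36.9 = 11.808 mm.
Rate = ε·PW / τ = 11.808 / 6.1 h = 1.9 mm/hr.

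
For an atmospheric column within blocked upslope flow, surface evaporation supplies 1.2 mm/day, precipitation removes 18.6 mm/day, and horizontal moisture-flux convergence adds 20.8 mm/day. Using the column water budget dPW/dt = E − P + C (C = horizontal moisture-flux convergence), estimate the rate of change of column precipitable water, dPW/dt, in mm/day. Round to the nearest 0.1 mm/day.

dPW/dt = E − P + C = 1.2 − 18.6 + (20.8) = 3.4 mm/day.

dPW/dt ≈ 3.4 mm/day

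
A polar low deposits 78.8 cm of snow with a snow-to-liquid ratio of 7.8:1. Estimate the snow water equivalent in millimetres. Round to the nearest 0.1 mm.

SWE ≈ 101.0 mm

SWE = snow depth / ratio = 78.8 cm / 7.8 = 10.103 cm = 101.0 mm.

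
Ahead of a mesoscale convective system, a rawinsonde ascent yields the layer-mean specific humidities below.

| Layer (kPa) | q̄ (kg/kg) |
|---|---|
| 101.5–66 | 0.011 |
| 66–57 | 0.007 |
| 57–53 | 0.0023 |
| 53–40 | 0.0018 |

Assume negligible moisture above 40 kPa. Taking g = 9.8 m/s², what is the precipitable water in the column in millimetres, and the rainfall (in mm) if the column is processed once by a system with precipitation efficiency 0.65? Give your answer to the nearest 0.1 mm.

Precipitable water is the column-integrated vapour mass per unit area: PW = (1/g) Σ q̄ Δp, with q in kg/kg and Δp in Pa (1 kg/m² of water = 1 mm).
Layer 101.5–66 kPa: Δp = 355 hPa = 35500 Pa, q̄ = 0.011 kg/kg → 0.011 × 35500 / 9.8 = 39.85 mm
Layer 66–57 kPa: Δp = 90 hPa = 9000 Pa, q̄ = 0.007 kg/kg → 0.007 × 9000 / 9.8 = 6.43 mm
Layer 57–53 kPa: Δp = 40 hPa = 4000 Pa, q̄ = 0.0023 kg/kg → 0.0023 × 4000 / 9.8 = 0.94 mm
Layer 53–40 kPa: Δp = 130 hPa = 13000 Pa, q̄ = 0.0018 kg/kg → 0.0018 × 13000 / 9.8 = 2.39 mm
PW = 39.85 + 6.43 + 0.94 + 2.39 = 49.61 ≈ 49.6 mm.
Rainfall = ε × PW = 0.65 × 49.6 = 32.2 mm.

PW ≈ 49.6 mm; rainfall ≈ 32.2 mm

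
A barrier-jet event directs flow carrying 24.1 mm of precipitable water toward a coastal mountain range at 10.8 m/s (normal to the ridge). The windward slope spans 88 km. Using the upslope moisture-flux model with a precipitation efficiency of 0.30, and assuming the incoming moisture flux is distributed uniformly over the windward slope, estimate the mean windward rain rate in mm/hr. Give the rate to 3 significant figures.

Incoming column moisture flux per unit ridge length: F = V × PW = 10.8 × 24.1 = 260.28 mm·m/s.
Spread over the 88 km slope with efficiency ε = 0.30: R = ε·F/W = 0.30 × 260.28 / 88000 m = 8.873e-04 mm/s.
R = 8.873e-04 × 3600 = 3.19 mm/hr.

R ≈ 3.19 mm/hr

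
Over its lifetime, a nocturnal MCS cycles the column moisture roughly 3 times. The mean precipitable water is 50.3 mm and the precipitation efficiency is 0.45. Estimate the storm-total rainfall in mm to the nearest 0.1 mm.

rainfall ≈ 67.9 mm

Each cycle deposits ε × PW = 0.45 × 50.3 = 22.635 mm.
Over 3 cycles: 3 × 22.635 = 67.9 mm.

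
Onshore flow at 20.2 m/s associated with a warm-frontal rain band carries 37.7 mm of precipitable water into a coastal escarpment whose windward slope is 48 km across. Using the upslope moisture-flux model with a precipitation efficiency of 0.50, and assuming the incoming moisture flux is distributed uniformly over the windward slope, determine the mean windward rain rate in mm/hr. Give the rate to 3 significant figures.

Incoming column moisture flux per unit ridge length: F = V × PW = 20.2 × 37.7 = 761.54 mm·m/s.
Spread over the 48 km slope with efficiency ε = 0.50: R = ε·F/W = 0.50 × 761.54 / 48000 m = 7.933e-03 mm/s.
R = 7.933e-03 × 3600 = 28.6 mm/hr.

R ≈ 28.6 mm/hr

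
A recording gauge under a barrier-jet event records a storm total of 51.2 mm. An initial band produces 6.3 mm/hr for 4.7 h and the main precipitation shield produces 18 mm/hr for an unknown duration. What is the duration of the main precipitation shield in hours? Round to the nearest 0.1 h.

duration ≈ 1.2 h

Known phases: 6.3 × 4.7 = 29.61 mm.
Remaining depth = 51.2 − 29.61 = 21.59 mm.
Duration = 21.59 / 18 = 1.2 h.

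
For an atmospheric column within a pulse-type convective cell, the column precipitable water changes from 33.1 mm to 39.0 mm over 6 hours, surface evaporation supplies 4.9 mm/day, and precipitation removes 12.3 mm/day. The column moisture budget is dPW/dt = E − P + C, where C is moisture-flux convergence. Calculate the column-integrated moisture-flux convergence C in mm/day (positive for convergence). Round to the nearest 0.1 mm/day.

C ≈ 31.0 mm/day

dPW/dt = (39.0 − 33.1) mm / (6/24 day) = +23.600 mm/day.
C = dPW/dt − E + P = (+23.600) − 4.9 + 12.3 = 31.0 mm/day.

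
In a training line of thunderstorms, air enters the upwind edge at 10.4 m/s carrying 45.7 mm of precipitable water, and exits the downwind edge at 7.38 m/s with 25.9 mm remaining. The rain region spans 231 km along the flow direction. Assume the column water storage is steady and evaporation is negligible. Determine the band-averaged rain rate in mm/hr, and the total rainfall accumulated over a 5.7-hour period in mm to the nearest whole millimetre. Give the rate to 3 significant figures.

R ≈ 4.43 mm/hr; total ≈ 25 mm

Column moisture flux per unit crosswind length is F = V × PW.
Inflow: F_in = 10.4 × 45.7 = 475.28 mm·m/s
Outflow: F_out = 7.38 × 25.9 = 191.142 mm·m/s
Steady-state rate R = (F_in − F_out)/L = (475.28 − 191.142) / 231000 m = 1.230e-03 mm/s.
R = 1.230e-03 × 3600 = 4.43 mm/hr.
Over 5.7 h: total = 4.43 × 5.7 = 25.251 ≈ 25 mm.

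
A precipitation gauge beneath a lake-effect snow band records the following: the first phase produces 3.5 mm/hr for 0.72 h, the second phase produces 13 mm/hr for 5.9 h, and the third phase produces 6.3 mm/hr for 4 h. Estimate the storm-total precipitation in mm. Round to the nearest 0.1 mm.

Total = Σ Rᵢ Δtᵢ = 3.5 × 0.72 + 13 × 5.9 + 6.3 × 4
      = 2.52 + 76.7 + 25.2 = 104.4 mm.

total ≈ 104.4 mm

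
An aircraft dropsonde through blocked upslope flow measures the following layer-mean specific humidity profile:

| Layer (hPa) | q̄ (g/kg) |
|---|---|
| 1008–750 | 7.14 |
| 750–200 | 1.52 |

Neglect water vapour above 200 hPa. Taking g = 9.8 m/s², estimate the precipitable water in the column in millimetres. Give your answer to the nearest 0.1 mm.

PW ≈ 27.3 mm

Precipitable water is the column-integrated vapour mass per unit area: PW = (1/g) Σ q̄ Δp, with q in kg/kg and Δp in Pa (1 kg/m² of water = 1 mm).
Layer 1008–750 hPa: Δp = 258 hPa = 25800 Pa, q̄ = 0.00714 kg/kg → 0.00714 × 25800 / 9.8 = 18.80 mm
Layer 750–200 hPa: Δp = 550 hPa = 55000 Pa, q̄ = 0.00152 kg/kg → 0.00152 × 55000 / 9.8 = 8.53 mm
PW = 18.80 + 8.53 = 27.33 ≈ 27.3 mm.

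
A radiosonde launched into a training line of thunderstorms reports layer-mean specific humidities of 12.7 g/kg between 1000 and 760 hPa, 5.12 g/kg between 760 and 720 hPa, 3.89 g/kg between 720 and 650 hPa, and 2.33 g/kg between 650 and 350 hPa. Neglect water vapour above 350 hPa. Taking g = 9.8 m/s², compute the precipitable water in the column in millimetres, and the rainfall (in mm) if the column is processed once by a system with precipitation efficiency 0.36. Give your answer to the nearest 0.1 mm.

Precipitable water is the column-integrated vapour mass per unit area: PW = (1/g) Σ q̄ Δp, with q in kg/kg and Δp in Pa (1 kg/m² of water = 1 mm).
Layer 1000–760 hPa: Δp = 240 hPa = 24000 Pa, q̄ = 0.0127 kg/kg → 0.0127 × 24000 / 9.8 = 31.10 mm
Layer 760–720 hPa: Δp = 40 hPa = 4000 Pa, q̄ = 0.00512 kg/kg → 0.00512 × 4000 / 9.8 = 2.09 mm
Layer 720–650 hPa: Δp = 70 hPa = 7000 Pa, q̄ = 0.00389 kg/kg → 0.00389 × 7000 / 9.8 = 2.78 mm
Layer 650–350 hPa: Δp = 300 hPa = 30000 Pa, q̄ = 0.00233 kg/kg → 0.00233 × 30000 / 9.8 = 7.13 mm
PW = 31.10 + 2.09 + 2.78 + 7.13 = 43.10 ≈ 43.1 mm.
Rainfall = ε × PW = 0.36 × 43.1 = 15.5 mm.

PW ≈ 43.1 mm; rainfall ≈ 15.5 mm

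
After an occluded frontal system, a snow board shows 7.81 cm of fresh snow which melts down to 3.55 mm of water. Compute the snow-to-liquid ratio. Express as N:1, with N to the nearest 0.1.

Ratio = snow depth / SWE = 78.1 mm / 3.55 mm = 22.0, i.e. 22.0:1.

ratio ≈ 22.0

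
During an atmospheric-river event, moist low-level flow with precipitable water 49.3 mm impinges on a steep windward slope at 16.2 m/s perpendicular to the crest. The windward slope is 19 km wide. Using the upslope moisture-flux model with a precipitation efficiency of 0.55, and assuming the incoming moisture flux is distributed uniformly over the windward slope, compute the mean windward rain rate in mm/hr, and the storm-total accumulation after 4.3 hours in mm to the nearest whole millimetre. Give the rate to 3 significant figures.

Incoming column moisture flux per unit ridge length: F = V × PW = 16.2 × 49.3 = 798.66 mm·m/s.
Spread over the 19 km slope with efficiency ε = 0.55: R = ε·F/W = 0.55 × 798.66 / 19000 m = 2.312e-02 mm/s.
R = 2.312e-02 × 3600 = 83.2 mm/hr.
Over 4.3 h: total = 83.2 × 4.3 = 357.76 ≈ 358 mm.

R ≈ 83.2 mm/hr; total ≈ 358 mm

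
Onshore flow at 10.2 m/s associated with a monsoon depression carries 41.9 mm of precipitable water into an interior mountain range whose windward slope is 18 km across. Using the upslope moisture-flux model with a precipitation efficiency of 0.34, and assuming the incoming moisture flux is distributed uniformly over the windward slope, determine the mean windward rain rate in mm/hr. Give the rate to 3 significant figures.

Incoming column moisture flux per unit ridge length: F = V × PW = 10.2 × 41.9 = 427.38 mm·m/s.
Spread over the 18 km slope with efficiency ε = 0.34: R = ε·F/W = 0.34 × 427.38 / 18000 m = 8.073e-03 mm/s.
R = 8.073e-03 × 3600 = 29.1 mm/hr.

R ≈ 29.1 mm/hr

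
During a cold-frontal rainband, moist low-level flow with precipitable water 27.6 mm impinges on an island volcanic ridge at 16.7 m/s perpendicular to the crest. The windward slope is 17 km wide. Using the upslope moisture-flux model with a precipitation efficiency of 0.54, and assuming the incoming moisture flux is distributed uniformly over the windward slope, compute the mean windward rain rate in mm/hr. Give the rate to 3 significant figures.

Incoming column moisture flux per unit ridge length: F = V × PW = 16.7 × 27.6 = 460.92 mm·m/s.
Spread over the 17 km slope with efficiency ε = 0.54: R = ε·F/W = 0.54 × 460.92 / 17000 m = 1.464e-02 mm/s.
R = 1.464e-02 × 3600 = 52.7 mm/hr.

R ≈ 52.7 mm/hr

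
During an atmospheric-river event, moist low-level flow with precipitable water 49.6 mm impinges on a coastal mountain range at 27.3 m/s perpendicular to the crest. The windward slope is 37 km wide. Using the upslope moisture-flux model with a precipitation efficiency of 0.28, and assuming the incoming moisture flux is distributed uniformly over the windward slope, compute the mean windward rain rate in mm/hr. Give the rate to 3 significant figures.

R ≈ 36.9 mm/hr

Incoming column moisture flux per unit ridge length: F = V × PW = 27.3 × 49.6 = 1354.08 mm·m/s.
Spread over the 37 km slope with efficiency ε = 0.28: R = ε·F/W = 0.28 × 1354.08 / 37000 m = 1.025e-02 mm/s.
R = 1.025e-02 × 3600 = 36.9 mm/hr.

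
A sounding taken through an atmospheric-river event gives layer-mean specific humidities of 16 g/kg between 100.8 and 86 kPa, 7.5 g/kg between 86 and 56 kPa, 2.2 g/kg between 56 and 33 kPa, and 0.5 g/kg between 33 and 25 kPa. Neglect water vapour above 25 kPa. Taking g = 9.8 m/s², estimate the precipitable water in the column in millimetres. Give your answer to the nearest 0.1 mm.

Precipitable water is the column-integrated vapour mass per unit area: PW = (1/g) Σ q̄ Δp, with q in kg/kg and Δp in Pa (1 kg/m² of water = 1 mm).
Layer 100.8–86 kPa: Δp = 148 hPa = 14800 Pa, q̄ = 0.016 kg/kg → 0.016 × 14800 / 9.8 = 24.16 mm
Layer 86–56 kPa: Δp = 300 hPa = 30000 Pa, q̄ = 0.0075 kg/kg → 0.0075 × 30000 / 9.8 = 22.96 mm
Layer 56–33 kPa: Δp = 230 hPa = 23000 Pa, q̄ = 0.0022 kg/kg → 0.0022 × 23000 / 9.8 = 5.16 mm
Layer 33–25 kPa: Δp = 80 hPa = 8000 Pa, q̄ = 0.0005 kg/kg → 0.0005 × 8000 / 9.8 = 0.41 mm
PW = 24.16 + 22.96 + 5.16 + 0.41 = 52.69 ≈ 52.7 mm.

PW ≈ 52.7 mm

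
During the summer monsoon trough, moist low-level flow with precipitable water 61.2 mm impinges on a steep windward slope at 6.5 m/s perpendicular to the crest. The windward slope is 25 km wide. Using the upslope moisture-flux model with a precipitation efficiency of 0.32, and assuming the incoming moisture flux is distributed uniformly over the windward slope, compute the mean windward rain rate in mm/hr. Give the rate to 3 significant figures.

R ≈ 18.3 mm/hr

Incoming column moisture flux per unit ridge length: F = V × PW = 6.5 × 61.2 = 397.8 mm·m/s.
Spread over the 25 km slope with efficiency ε = 0.32: R = ε·F/W = 0.32 × 397.8 / 25000 m = 5.092e-03 mm/s.
R = 5.092e-03 × 3600 = 18.3 mm/hr.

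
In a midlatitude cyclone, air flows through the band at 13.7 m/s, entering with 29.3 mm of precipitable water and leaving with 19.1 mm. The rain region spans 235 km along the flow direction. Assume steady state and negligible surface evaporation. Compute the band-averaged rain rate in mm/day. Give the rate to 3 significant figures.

R ≈ 51.4 mm/day

Column moisture flux per unit crosswind length is F = V × PW.
Inflow: F_in = 13.7 × 29.3 = 401.41 mm·m/s
Outflow: F_out = 13.7 × 19.1 = 261.67 mm·m/s
Steady-state rate R = (F_in − F_out)/L = (401.41 − 261.67) / 235000 m = 5.946e-04 mm/s.
R = 5.946e-04 × 3600 × 24 = 51.4 mm/day.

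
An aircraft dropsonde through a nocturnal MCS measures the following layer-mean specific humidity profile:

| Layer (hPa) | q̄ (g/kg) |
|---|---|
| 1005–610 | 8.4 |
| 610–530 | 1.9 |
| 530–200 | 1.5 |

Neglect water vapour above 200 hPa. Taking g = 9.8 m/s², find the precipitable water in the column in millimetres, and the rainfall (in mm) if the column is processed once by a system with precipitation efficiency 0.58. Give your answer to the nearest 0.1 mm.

Precipitable water is the column-integrated vapour mass per unit area: PW = (1/g) Σ q̄ Δp, with q in kg/kg and Δp in Pa (1 kg/m² of water = 1 mm).
Layer 1005–610 hPa: Δp = 395 hPa = 39500 Pa, q̄ = 0.0084 kg/kg → 0.0084 × 39500 / 9.8 = 33.86 mm
Layer 610–530 hPa: Δp = 80 hPa = 8000 Pa, q̄ = 0.0019 kg/kg → 0.0019 × 8000 / 9.8 = 1.55 mm
Layer 530–200 hPa: Δp = 330 hPa = 33000 Pa, q̄ = 0.0015 kg/kg → 0.0015 × 33000 / 9.8 = 5.05 mm
PW = 33.86 + 1.55 + 5.05 = 40.46 ≈ 40.5 mm.
Rainfall = ε × PW = 0.58 × 40.5 = 23.5 mm.

PW ≈ 40.5 mm; rainfall ≈ 23.5 mm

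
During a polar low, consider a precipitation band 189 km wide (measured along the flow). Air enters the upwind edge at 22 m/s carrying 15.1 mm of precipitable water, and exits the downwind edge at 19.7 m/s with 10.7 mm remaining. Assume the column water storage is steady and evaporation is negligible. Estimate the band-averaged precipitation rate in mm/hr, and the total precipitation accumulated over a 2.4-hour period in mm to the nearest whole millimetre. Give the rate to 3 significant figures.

Column moisture flux per unit crosswind length is F = V × PW.
Inflow: F_in = 22 × 15.1 = 332.2 mm·m/s
Outflow: F_out = 19.7 × 10.7 = 210.79 mm·m/s
Steady-state rate R = (F_in − F_out)/L = (332.2 − 210.79) / 189000 m = 6.424e-04 mm/s.
R = 6.424e-04 × 3600 = 2.31 mm/hr.
Over 2.4 h: total = 2.31 × 2.4 = 5.544 ≈ 6 mm.

R ≈ 2.31 mm/hr; total ≈ 6 mm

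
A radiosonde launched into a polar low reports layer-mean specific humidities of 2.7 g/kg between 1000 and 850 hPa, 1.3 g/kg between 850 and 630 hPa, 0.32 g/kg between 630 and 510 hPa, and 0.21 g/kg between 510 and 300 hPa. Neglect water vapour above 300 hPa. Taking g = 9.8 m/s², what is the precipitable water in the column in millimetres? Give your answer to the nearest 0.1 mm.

Precipitable water is the column-integrated vapour mass per unit area: PW = (1/g) Σ q̄ Δp, with q in kg/kg and Δp in Pa (1 kg/m² of water = 1 mm).
Layer 1000–850 hPa: Δp = 150 hPa = 15000 Pa, q̄ = 0.0027 kg/kg → 0.0027 × 15000 / 9.8 = 4.13 mm
Layer 850–630 hPa: Δp = 220 hPa = 22000 Pa, q̄ = 0.0013 kg/kg → 0.0013 × 22000 / 9.8 = 2.92 mm
Layer 630–510 hPa: Δp = 120 hPa = 12000 Pa, q̄ = 0.00032 kg/kg → 0.00032 × 12000 / 9.8 = 0.39 mm
Layer 510–300 hPa: Δp = 210 hPa = 21000 Pa, q̄ = 0.00021 kg/kg → 0.00021 × 21000 / 9.8 = 0.45 mm
PW = 4.13 + 2.92 + 0.39 + 0.45 = 7.89 ≈ 7.9 mm.

PW ≈ 7.9 mm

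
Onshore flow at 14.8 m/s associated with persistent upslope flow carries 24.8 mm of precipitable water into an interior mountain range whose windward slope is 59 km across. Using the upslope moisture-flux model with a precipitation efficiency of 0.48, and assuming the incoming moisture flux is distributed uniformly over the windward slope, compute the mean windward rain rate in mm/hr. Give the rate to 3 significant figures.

R ≈ 10.7 mm/hr

Incoming column moisture flux per unit ridge length: F = V × PW = 14.8 × 24.8 = 367.04 mm·m/s.
Spread over the 59 km slope with efficiency ε = 0.48: R = ε·F/W = 0.48 × 367.04 / 59000 m = 2.986e-03 mm/s.
R = 2.986e-03 × 3600 = 10.7 mm/hr.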